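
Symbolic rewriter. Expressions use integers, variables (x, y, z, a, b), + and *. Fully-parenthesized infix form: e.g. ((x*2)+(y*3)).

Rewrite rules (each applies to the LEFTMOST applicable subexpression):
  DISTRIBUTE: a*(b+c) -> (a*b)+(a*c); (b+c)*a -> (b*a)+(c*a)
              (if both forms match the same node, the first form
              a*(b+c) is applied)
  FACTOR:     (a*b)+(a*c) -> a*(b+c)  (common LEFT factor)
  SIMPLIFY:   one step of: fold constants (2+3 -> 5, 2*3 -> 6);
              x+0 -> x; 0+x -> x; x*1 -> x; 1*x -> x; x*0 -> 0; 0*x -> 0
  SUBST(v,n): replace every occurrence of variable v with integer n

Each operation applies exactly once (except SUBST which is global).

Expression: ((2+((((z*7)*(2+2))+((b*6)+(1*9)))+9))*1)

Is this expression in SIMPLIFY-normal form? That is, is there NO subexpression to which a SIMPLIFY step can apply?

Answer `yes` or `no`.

Expression: ((2+((((z*7)*(2+2))+((b*6)+(1*9)))+9))*1)
Scanning for simplifiable subexpressions (pre-order)...
  at root: ((2+((((z*7)*(2+2))+((b*6)+(1*9)))+9))*1) (SIMPLIFIABLE)
  at L: (2+((((z*7)*(2+2))+((b*6)+(1*9)))+9)) (not simplifiable)
  at LR: ((((z*7)*(2+2))+((b*6)+(1*9)))+9) (not simplifiable)
  at LRL: (((z*7)*(2+2))+((b*6)+(1*9))) (not simplifiable)
  at LRLL: ((z*7)*(2+2)) (not simplifiable)
  at LRLLL: (z*7) (not simplifiable)
  at LRLLR: (2+2) (SIMPLIFIABLE)
  at LRLR: ((b*6)+(1*9)) (not simplifiable)
  at LRLRL: (b*6) (not simplifiable)
  at LRLRR: (1*9) (SIMPLIFIABLE)
Found simplifiable subexpr at path root: ((2+((((z*7)*(2+2))+((b*6)+(1*9)))+9))*1)
One SIMPLIFY step would give: (2+((((z*7)*(2+2))+((b*6)+(1*9)))+9))
-> NOT in normal form.

Answer: no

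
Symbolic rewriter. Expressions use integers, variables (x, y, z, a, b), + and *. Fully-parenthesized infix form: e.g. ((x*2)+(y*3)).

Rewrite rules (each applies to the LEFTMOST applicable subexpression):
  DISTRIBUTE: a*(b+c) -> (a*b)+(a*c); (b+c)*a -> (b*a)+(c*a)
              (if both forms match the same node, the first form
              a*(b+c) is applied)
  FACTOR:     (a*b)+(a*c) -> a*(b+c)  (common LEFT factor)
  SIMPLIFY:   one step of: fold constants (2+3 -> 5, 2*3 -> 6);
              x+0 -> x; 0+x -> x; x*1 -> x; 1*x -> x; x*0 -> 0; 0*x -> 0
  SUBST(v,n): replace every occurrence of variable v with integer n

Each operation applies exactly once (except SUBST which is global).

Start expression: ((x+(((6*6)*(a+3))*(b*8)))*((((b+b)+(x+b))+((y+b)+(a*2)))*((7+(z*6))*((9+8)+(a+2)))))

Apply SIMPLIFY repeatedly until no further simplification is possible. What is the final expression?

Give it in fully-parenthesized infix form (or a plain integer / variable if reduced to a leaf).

Start: ((x+(((6*6)*(a+3))*(b*8)))*((((b+b)+(x+b))+((y+b)+(a*2)))*((7+(z*6))*((9+8)+(a+2)))))
Step 1: at LRLL: (6*6) -> 36; overall: ((x+(((6*6)*(a+3))*(b*8)))*((((b+b)+(x+b))+((y+b)+(a*2)))*((7+(z*6))*((9+8)+(a+2))))) -> ((x+((36*(a+3))*(b*8)))*((((b+b)+(x+b))+((y+b)+(a*2)))*((7+(z*6))*((9+8)+(a+2)))))
Step 2: at RRRL: (9+8) -> 17; overall: ((x+((36*(a+3))*(b*8)))*((((b+b)+(x+b))+((y+b)+(a*2)))*((7+(z*6))*((9+8)+(a+2))))) -> ((x+((36*(a+3))*(b*8)))*((((b+b)+(x+b))+((y+b)+(a*2)))*((7+(z*6))*(17+(a+2)))))
Fixed point: ((x+((36*(a+3))*(b*8)))*((((b+b)+(x+b))+((y+b)+(a*2)))*((7+(z*6))*(17+(a+2)))))

Answer: ((x+((36*(a+3))*(b*8)))*((((b+b)+(x+b))+((y+b)+(a*2)))*((7+(z*6))*(17+(a+2)))))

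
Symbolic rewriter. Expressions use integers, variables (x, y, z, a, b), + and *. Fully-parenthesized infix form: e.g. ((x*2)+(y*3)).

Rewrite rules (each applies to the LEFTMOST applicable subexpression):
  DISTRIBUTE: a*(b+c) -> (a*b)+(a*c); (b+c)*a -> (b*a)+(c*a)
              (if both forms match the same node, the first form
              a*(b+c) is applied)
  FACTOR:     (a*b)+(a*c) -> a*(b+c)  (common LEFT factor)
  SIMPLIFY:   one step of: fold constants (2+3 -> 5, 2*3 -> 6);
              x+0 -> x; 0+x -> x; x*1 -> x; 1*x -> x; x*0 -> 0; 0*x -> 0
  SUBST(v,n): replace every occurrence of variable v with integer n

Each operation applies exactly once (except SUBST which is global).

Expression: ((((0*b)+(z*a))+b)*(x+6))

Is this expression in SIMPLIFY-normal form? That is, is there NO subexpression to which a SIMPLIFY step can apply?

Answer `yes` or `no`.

Answer: no

Derivation:
Expression: ((((0*b)+(z*a))+b)*(x+6))
Scanning for simplifiable subexpressions (pre-order)...
  at root: ((((0*b)+(z*a))+b)*(x+6)) (not simplifiable)
  at L: (((0*b)+(z*a))+b) (not simplifiable)
  at LL: ((0*b)+(z*a)) (not simplifiable)
  at LLL: (0*b) (SIMPLIFIABLE)
  at LLR: (z*a) (not simplifiable)
  at R: (x+6) (not simplifiable)
Found simplifiable subexpr at path LLL: (0*b)
One SIMPLIFY step would give: (((0+(z*a))+b)*(x+6))
-> NOT in normal form.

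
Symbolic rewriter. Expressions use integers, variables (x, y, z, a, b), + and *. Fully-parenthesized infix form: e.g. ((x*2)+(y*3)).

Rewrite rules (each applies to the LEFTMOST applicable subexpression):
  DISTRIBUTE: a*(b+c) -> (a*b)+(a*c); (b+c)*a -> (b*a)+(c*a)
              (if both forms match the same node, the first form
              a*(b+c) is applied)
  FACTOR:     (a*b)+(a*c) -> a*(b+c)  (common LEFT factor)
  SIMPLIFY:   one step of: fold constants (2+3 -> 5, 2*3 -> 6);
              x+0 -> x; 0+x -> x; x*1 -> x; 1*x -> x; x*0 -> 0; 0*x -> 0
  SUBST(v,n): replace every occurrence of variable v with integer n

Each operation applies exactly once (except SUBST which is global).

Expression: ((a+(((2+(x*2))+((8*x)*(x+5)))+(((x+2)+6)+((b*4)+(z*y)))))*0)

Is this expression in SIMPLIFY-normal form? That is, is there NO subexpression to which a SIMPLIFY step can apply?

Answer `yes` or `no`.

Answer: no

Derivation:
Expression: ((a+(((2+(x*2))+((8*x)*(x+5)))+(((x+2)+6)+((b*4)+(z*y)))))*0)
Scanning for simplifiable subexpressions (pre-order)...
  at root: ((a+(((2+(x*2))+((8*x)*(x+5)))+(((x+2)+6)+((b*4)+(z*y)))))*0) (SIMPLIFIABLE)
  at L: (a+(((2+(x*2))+((8*x)*(x+5)))+(((x+2)+6)+((b*4)+(z*y))))) (not simplifiable)
  at LR: (((2+(x*2))+((8*x)*(x+5)))+(((x+2)+6)+((b*4)+(z*y)))) (not simplifiable)
  at LRL: ((2+(x*2))+((8*x)*(x+5))) (not simplifiable)
  at LRLL: (2+(x*2)) (not simplifiable)
  at LRLLR: (x*2) (not simplifiable)
  at LRLR: ((8*x)*(x+5)) (not simplifiable)
  at LRLRL: (8*x) (not simplifiable)
  at LRLRR: (x+5) (not simplifiable)
  at LRR: (((x+2)+6)+((b*4)+(z*y))) (not simplifiable)
  at LRRL: ((x+2)+6) (not simplifiable)
  at LRRLL: (x+2) (not simplifiable)
  at LRRR: ((b*4)+(z*y)) (not simplifiable)
  at LRRRL: (b*4) (not simplifiable)
  at LRRRR: (z*y) (not simplifiable)
Found simplifiable subexpr at path root: ((a+(((2+(x*2))+((8*x)*(x+5)))+(((x+2)+6)+((b*4)+(z*y)))))*0)
One SIMPLIFY step would give: 0
-> NOT in normal form.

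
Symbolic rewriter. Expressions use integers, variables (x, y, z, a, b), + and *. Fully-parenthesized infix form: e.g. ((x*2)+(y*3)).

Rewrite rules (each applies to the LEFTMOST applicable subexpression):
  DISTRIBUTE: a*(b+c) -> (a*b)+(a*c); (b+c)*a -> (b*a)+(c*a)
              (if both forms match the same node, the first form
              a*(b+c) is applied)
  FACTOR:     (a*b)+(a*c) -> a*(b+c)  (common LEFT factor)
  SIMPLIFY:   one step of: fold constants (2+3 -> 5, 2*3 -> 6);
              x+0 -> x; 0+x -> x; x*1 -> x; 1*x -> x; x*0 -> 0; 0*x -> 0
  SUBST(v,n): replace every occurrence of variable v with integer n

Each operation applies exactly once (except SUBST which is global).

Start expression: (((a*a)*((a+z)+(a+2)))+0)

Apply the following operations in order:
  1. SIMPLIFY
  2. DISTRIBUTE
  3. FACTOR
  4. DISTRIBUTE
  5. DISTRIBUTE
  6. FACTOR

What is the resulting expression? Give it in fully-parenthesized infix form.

Start: (((a*a)*((a+z)+(a+2)))+0)
Apply SIMPLIFY at root (target: (((a*a)*((a+z)+(a+2)))+0)): (((a*a)*((a+z)+(a+2)))+0) -> ((a*a)*((a+z)+(a+2)))
Apply DISTRIBUTE at root (target: ((a*a)*((a+z)+(a+2)))): ((a*a)*((a+z)+(a+2))) -> (((a*a)*(a+z))+((a*a)*(a+2)))
Apply FACTOR at root (target: (((a*a)*(a+z))+((a*a)*(a+2)))): (((a*a)*(a+z))+((a*a)*(a+2))) -> ((a*a)*((a+z)+(a+2)))
Apply DISTRIBUTE at root (target: ((a*a)*((a+z)+(a+2)))): ((a*a)*((a+z)+(a+2))) -> (((a*a)*(a+z))+((a*a)*(a+2)))
Apply DISTRIBUTE at L (target: ((a*a)*(a+z))): (((a*a)*(a+z))+((a*a)*(a+2))) -> ((((a*a)*a)+((a*a)*z))+((a*a)*(a+2)))
Apply FACTOR at L (target: (((a*a)*a)+((a*a)*z))): ((((a*a)*a)+((a*a)*z))+((a*a)*(a+2))) -> (((a*a)*(a+z))+((a*a)*(a+2)))

Answer: (((a*a)*(a+z))+((a*a)*(a+2)))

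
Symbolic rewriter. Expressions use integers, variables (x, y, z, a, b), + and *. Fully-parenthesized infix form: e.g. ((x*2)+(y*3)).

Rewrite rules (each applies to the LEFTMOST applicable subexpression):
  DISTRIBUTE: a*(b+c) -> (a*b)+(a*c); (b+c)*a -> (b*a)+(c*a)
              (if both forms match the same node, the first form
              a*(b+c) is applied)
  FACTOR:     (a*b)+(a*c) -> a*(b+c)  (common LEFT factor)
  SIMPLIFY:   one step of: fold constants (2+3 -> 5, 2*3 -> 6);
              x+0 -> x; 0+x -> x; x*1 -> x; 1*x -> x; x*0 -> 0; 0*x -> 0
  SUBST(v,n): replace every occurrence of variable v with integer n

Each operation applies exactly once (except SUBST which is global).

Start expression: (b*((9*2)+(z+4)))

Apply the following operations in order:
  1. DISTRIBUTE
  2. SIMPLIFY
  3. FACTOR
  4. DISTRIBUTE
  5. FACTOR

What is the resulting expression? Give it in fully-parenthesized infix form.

Answer: (b*(18+(z+4)))

Derivation:
Start: (b*((9*2)+(z+4)))
Apply DISTRIBUTE at root (target: (b*((9*2)+(z+4)))): (b*((9*2)+(z+4))) -> ((b*(9*2))+(b*(z+4)))
Apply SIMPLIFY at LR (target: (9*2)): ((b*(9*2))+(b*(z+4))) -> ((b*18)+(b*(z+4)))
Apply FACTOR at root (target: ((b*18)+(b*(z+4)))): ((b*18)+(b*(z+4))) -> (b*(18+(z+4)))
Apply DISTRIBUTE at root (target: (b*(18+(z+4)))): (b*(18+(z+4))) -> ((b*18)+(b*(z+4)))
Apply FACTOR at root (target: ((b*18)+(b*(z+4)))): ((b*18)+(b*(z+4))) -> (b*(18+(z+4)))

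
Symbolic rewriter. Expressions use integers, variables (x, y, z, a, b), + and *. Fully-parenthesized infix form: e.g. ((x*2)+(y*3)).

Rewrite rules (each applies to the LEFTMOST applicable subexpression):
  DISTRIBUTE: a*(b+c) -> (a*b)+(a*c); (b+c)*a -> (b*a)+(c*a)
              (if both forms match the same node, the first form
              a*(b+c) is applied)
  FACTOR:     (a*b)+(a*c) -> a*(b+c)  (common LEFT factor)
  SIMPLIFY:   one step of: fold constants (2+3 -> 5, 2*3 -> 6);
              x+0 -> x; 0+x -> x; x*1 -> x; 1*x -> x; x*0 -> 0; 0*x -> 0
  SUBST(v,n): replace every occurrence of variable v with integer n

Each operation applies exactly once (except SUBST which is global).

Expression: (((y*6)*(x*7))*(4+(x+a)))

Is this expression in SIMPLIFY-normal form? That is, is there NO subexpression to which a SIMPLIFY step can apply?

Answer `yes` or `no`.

Expression: (((y*6)*(x*7))*(4+(x+a)))
Scanning for simplifiable subexpressions (pre-order)...
  at root: (((y*6)*(x*7))*(4+(x+a))) (not simplifiable)
  at L: ((y*6)*(x*7)) (not simplifiable)
  at LL: (y*6) (not simplifiable)
  at LR: (x*7) (not simplifiable)
  at R: (4+(x+a)) (not simplifiable)
  at RR: (x+a) (not simplifiable)
Result: no simplifiable subexpression found -> normal form.

Answer: yes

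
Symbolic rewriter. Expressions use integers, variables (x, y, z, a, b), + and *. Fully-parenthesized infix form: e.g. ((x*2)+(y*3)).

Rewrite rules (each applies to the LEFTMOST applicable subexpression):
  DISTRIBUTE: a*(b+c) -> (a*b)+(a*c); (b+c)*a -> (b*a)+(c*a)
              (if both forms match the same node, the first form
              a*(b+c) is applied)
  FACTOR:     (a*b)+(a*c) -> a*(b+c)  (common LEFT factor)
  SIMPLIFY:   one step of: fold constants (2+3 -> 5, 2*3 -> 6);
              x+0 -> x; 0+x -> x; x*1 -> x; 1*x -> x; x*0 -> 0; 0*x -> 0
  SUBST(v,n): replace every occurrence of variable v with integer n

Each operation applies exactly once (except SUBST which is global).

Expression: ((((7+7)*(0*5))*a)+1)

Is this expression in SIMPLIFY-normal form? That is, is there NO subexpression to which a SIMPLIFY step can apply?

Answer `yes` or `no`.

Expression: ((((7+7)*(0*5))*a)+1)
Scanning for simplifiable subexpressions (pre-order)...
  at root: ((((7+7)*(0*5))*a)+1) (not simplifiable)
  at L: (((7+7)*(0*5))*a) (not simplifiable)
  at LL: ((7+7)*(0*5)) (not simplifiable)
  at LLL: (7+7) (SIMPLIFIABLE)
  at LLR: (0*5) (SIMPLIFIABLE)
Found simplifiable subexpr at path LLL: (7+7)
One SIMPLIFY step would give: (((14*(0*5))*a)+1)
-> NOT in normal form.

Answer: no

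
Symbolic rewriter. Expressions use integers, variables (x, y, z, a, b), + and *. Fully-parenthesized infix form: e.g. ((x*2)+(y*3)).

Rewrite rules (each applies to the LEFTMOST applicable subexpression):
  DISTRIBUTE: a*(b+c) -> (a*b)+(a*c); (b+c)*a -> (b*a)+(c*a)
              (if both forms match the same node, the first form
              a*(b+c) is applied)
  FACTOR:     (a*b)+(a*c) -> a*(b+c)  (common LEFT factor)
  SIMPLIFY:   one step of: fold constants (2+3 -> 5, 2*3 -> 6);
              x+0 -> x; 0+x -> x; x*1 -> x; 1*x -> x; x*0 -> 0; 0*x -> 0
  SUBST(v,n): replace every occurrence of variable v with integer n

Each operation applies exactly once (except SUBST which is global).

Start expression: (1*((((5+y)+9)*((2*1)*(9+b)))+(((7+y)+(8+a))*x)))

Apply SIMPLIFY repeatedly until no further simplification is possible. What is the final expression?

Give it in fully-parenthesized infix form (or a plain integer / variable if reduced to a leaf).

Start: (1*((((5+y)+9)*((2*1)*(9+b)))+(((7+y)+(8+a))*x)))
Step 1: at root: (1*((((5+y)+9)*((2*1)*(9+b)))+(((7+y)+(8+a))*x))) -> ((((5+y)+9)*((2*1)*(9+b)))+(((7+y)+(8+a))*x)); overall: (1*((((5+y)+9)*((2*1)*(9+b)))+(((7+y)+(8+a))*x))) -> ((((5+y)+9)*((2*1)*(9+b)))+(((7+y)+(8+a))*x))
Step 2: at LRL: (2*1) -> 2; overall: ((((5+y)+9)*((2*1)*(9+b)))+(((7+y)+(8+a))*x)) -> ((((5+y)+9)*(2*(9+b)))+(((7+y)+(8+a))*x))
Fixed point: ((((5+y)+9)*(2*(9+b)))+(((7+y)+(8+a))*x))

Answer: ((((5+y)+9)*(2*(9+b)))+(((7+y)+(8+a))*x))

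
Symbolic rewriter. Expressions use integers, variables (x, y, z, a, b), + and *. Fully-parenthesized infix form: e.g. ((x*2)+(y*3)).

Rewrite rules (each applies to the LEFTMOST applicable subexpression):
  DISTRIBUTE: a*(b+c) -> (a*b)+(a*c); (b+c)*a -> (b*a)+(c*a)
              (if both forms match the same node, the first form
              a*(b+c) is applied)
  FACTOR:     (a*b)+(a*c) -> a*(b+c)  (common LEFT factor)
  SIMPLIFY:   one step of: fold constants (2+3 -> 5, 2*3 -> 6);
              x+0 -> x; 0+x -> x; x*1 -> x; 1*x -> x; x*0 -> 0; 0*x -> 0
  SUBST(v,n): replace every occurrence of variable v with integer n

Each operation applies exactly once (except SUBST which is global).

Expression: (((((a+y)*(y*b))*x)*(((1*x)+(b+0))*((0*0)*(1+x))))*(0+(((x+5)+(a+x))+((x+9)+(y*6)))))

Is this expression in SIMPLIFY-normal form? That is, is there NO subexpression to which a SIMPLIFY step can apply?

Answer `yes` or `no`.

Answer: no

Derivation:
Expression: (((((a+y)*(y*b))*x)*(((1*x)+(b+0))*((0*0)*(1+x))))*(0+(((x+5)+(a+x))+((x+9)+(y*6)))))
Scanning for simplifiable subexpressions (pre-order)...
  at root: (((((a+y)*(y*b))*x)*(((1*x)+(b+0))*((0*0)*(1+x))))*(0+(((x+5)+(a+x))+((x+9)+(y*6))))) (not simplifiable)
  at L: ((((a+y)*(y*b))*x)*(((1*x)+(b+0))*((0*0)*(1+x)))) (not simplifiable)
  at LL: (((a+y)*(y*b))*x) (not simplifiable)
  at LLL: ((a+y)*(y*b)) (not simplifiable)
  at LLLL: (a+y) (not simplifiable)
  at LLLR: (y*b) (not simplifiable)
  at LR: (((1*x)+(b+0))*((0*0)*(1+x))) (not simplifiable)
  at LRL: ((1*x)+(b+0)) (not simplifiable)
  at LRLL: (1*x) (SIMPLIFIABLE)
  at LRLR: (b+0) (SIMPLIFIABLE)
  at LRR: ((0*0)*(1+x)) (not simplifiable)
  at LRRL: (0*0) (SIMPLIFIABLE)
  at LRRR: (1+x) (not simplifiable)
  at R: (0+(((x+5)+(a+x))+((x+9)+(y*6)))) (SIMPLIFIABLE)
  at RR: (((x+5)+(a+x))+((x+9)+(y*6))) (not simplifiable)
  at RRL: ((x+5)+(a+x)) (not simplifiable)
  at RRLL: (x+5) (not simplifiable)
  at RRLR: (a+x) (not simplifiable)
  at RRR: ((x+9)+(y*6)) (not simplifiable)
  at RRRL: (x+9) (not simplifiable)
  at RRRR: (y*6) (not simplifiable)
Found simplifiable subexpr at path LRLL: (1*x)
One SIMPLIFY step would give: (((((a+y)*(y*b))*x)*((x+(b+0))*((0*0)*(1+x))))*(0+(((x+5)+(a+x))+((x+9)+(y*6)))))
-> NOT in normal form.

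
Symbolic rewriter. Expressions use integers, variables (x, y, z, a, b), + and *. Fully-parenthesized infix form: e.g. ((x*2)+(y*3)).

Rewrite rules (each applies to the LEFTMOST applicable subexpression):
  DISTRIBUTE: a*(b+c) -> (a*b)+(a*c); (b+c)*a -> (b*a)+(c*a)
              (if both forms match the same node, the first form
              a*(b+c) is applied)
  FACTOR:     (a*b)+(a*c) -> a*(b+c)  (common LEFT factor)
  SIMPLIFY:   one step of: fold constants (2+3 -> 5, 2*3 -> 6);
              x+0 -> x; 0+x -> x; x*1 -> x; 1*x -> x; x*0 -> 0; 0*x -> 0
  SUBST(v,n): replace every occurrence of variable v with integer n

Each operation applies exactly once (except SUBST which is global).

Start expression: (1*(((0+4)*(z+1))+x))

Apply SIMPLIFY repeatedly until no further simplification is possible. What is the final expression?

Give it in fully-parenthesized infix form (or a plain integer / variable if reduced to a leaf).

Start: (1*(((0+4)*(z+1))+x))
Step 1: at root: (1*(((0+4)*(z+1))+x)) -> (((0+4)*(z+1))+x); overall: (1*(((0+4)*(z+1))+x)) -> (((0+4)*(z+1))+x)
Step 2: at LL: (0+4) -> 4; overall: (((0+4)*(z+1))+x) -> ((4*(z+1))+x)
Fixed point: ((4*(z+1))+x)

Answer: ((4*(z+1))+x)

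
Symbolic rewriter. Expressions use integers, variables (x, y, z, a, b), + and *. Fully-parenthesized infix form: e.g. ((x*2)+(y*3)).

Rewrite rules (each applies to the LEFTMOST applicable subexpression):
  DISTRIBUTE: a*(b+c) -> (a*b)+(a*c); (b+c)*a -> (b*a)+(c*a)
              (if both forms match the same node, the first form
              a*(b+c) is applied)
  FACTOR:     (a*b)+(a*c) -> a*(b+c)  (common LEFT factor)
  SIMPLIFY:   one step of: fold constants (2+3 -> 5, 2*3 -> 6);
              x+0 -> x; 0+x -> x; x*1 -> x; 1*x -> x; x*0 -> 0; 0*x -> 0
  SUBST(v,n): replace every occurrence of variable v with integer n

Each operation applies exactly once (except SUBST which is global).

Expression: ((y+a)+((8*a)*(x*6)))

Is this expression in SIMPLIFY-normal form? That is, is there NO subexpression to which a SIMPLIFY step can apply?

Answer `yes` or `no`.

Expression: ((y+a)+((8*a)*(x*6)))
Scanning for simplifiable subexpressions (pre-order)...
  at root: ((y+a)+((8*a)*(x*6))) (not simplifiable)
  at L: (y+a) (not simplifiable)
  at R: ((8*a)*(x*6)) (not simplifiable)
  at RL: (8*a) (not simplifiable)
  at RR: (x*6) (not simplifiable)
Result: no simplifiable subexpression found -> normal form.

Answer: yes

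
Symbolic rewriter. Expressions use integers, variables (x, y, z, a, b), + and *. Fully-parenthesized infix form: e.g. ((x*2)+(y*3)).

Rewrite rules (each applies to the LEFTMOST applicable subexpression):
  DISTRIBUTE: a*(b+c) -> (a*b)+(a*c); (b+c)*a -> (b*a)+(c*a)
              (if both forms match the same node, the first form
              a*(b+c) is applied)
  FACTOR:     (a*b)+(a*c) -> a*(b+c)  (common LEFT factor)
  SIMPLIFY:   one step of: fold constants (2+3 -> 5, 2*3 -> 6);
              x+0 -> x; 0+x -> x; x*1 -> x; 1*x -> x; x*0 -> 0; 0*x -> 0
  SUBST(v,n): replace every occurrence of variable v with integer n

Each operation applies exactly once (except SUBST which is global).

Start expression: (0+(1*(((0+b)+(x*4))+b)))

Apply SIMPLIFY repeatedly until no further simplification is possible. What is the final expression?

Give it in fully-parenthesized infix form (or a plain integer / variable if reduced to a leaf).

Start: (0+(1*(((0+b)+(x*4))+b)))
Step 1: at root: (0+(1*(((0+b)+(x*4))+b))) -> (1*(((0+b)+(x*4))+b)); overall: (0+(1*(((0+b)+(x*4))+b))) -> (1*(((0+b)+(x*4))+b))
Step 2: at root: (1*(((0+b)+(x*4))+b)) -> (((0+b)+(x*4))+b); overall: (1*(((0+b)+(x*4))+b)) -> (((0+b)+(x*4))+b)
Step 3: at LL: (0+b) -> b; overall: (((0+b)+(x*4))+b) -> ((b+(x*4))+b)
Fixed point: ((b+(x*4))+b)

Answer: ((b+(x*4))+b)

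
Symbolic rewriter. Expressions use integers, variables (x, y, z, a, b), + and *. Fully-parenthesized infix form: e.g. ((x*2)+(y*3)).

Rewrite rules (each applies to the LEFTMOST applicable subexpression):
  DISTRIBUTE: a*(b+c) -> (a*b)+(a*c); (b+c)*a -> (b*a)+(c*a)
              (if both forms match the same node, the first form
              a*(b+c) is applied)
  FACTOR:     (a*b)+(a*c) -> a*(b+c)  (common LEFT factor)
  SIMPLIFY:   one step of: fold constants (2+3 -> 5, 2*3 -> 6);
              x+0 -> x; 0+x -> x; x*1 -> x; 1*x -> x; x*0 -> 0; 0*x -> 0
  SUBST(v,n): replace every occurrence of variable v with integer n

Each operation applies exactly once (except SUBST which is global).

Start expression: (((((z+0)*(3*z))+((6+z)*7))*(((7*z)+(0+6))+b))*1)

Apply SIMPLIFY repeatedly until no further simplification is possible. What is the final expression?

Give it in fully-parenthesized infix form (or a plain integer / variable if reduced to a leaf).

Answer: (((z*(3*z))+((6+z)*7))*(((7*z)+6)+b))

Derivation:
Start: (((((z+0)*(3*z))+((6+z)*7))*(((7*z)+(0+6))+b))*1)
Step 1: at root: (((((z+0)*(3*z))+((6+z)*7))*(((7*z)+(0+6))+b))*1) -> ((((z+0)*(3*z))+((6+z)*7))*(((7*z)+(0+6))+b)); overall: (((((z+0)*(3*z))+((6+z)*7))*(((7*z)+(0+6))+b))*1) -> ((((z+0)*(3*z))+((6+z)*7))*(((7*z)+(0+6))+b))
Step 2: at LLL: (z+0) -> z; overall: ((((z+0)*(3*z))+((6+z)*7))*(((7*z)+(0+6))+b)) -> (((z*(3*z))+((6+z)*7))*(((7*z)+(0+6))+b))
Step 3: at RLR: (0+6) -> 6; overall: (((z*(3*z))+((6+z)*7))*(((7*z)+(0+6))+b)) -> (((z*(3*z))+((6+z)*7))*(((7*z)+6)+b))
Fixed point: (((z*(3*z))+((6+z)*7))*(((7*z)+6)+b))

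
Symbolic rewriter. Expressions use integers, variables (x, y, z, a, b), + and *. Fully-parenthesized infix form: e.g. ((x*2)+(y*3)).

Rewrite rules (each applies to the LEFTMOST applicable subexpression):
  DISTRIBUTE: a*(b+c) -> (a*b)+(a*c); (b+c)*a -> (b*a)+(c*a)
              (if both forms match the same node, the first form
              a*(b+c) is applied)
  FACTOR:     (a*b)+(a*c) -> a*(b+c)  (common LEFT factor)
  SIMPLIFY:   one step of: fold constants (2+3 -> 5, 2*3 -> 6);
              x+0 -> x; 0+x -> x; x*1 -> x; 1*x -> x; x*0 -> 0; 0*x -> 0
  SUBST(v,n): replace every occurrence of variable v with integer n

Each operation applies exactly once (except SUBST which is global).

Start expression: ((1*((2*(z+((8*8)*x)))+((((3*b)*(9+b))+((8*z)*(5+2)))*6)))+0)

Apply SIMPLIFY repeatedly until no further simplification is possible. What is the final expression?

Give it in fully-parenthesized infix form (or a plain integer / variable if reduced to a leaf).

Answer: ((2*(z+(64*x)))+((((3*b)*(9+b))+((8*z)*7))*6))

Derivation:
Start: ((1*((2*(z+((8*8)*x)))+((((3*b)*(9+b))+((8*z)*(5+2)))*6)))+0)
Step 1: at root: ((1*((2*(z+((8*8)*x)))+((((3*b)*(9+b))+((8*z)*(5+2)))*6)))+0) -> (1*((2*(z+((8*8)*x)))+((((3*b)*(9+b))+((8*z)*(5+2)))*6))); overall: ((1*((2*(z+((8*8)*x)))+((((3*b)*(9+b))+((8*z)*(5+2)))*6)))+0) -> (1*((2*(z+((8*8)*x)))+((((3*b)*(9+b))+((8*z)*(5+2)))*6)))
Step 2: at root: (1*((2*(z+((8*8)*x)))+((((3*b)*(9+b))+((8*z)*(5+2)))*6))) -> ((2*(z+((8*8)*x)))+((((3*b)*(9+b))+((8*z)*(5+2)))*6)); overall: (1*((2*(z+((8*8)*x)))+((((3*b)*(9+b))+((8*z)*(5+2)))*6))) -> ((2*(z+((8*8)*x)))+((((3*b)*(9+b))+((8*z)*(5+2)))*6))
Step 3: at LRRL: (8*8) -> 64; overall: ((2*(z+((8*8)*x)))+((((3*b)*(9+b))+((8*z)*(5+2)))*6)) -> ((2*(z+(64*x)))+((((3*b)*(9+b))+((8*z)*(5+2)))*6))
Step 4: at RLRR: (5+2) -> 7; overall: ((2*(z+(64*x)))+((((3*b)*(9+b))+((8*z)*(5+2)))*6)) -> ((2*(z+(64*x)))+((((3*b)*(9+b))+((8*z)*7))*6))
Fixed point: ((2*(z+(64*x)))+((((3*b)*(9+b))+((8*z)*7))*6))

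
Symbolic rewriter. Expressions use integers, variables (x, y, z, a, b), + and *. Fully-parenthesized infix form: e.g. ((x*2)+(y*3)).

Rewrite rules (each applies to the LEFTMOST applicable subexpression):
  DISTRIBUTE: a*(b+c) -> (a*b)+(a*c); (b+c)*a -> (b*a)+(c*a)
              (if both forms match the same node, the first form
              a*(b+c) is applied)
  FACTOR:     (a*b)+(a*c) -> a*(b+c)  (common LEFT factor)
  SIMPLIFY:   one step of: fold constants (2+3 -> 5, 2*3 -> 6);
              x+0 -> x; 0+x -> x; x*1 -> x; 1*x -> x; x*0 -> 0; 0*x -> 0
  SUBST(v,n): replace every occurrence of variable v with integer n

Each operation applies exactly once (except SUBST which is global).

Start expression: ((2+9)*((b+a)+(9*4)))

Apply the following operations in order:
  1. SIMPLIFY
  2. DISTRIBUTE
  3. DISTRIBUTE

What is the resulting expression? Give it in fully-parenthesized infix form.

Start: ((2+9)*((b+a)+(9*4)))
Apply SIMPLIFY at L (target: (2+9)): ((2+9)*((b+a)+(9*4))) -> (11*((b+a)+(9*4)))
Apply DISTRIBUTE at root (target: (11*((b+a)+(9*4)))): (11*((b+a)+(9*4))) -> ((11*(b+a))+(11*(9*4)))
Apply DISTRIBUTE at L (target: (11*(b+a))): ((11*(b+a))+(11*(9*4))) -> (((11*b)+(11*a))+(11*(9*4)))

Answer: (((11*b)+(11*a))+(11*(9*4)))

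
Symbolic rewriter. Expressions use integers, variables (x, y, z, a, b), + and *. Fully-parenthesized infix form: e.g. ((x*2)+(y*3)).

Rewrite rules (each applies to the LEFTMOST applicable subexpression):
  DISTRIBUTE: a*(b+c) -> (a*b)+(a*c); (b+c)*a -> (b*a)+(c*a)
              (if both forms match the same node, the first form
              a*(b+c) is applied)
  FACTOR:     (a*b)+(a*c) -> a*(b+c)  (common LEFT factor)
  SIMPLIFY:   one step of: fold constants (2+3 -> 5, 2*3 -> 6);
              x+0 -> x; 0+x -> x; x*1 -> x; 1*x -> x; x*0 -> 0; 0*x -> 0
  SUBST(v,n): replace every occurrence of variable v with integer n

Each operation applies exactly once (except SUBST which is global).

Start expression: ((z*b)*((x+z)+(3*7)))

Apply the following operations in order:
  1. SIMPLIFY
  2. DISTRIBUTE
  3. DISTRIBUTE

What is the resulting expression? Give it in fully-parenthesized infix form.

Start: ((z*b)*((x+z)+(3*7)))
Apply SIMPLIFY at RR (target: (3*7)): ((z*b)*((x+z)+(3*7))) -> ((z*b)*((x+z)+21))
Apply DISTRIBUTE at root (target: ((z*b)*((x+z)+21))): ((z*b)*((x+z)+21)) -> (((z*b)*(x+z))+((z*b)*21))
Apply DISTRIBUTE at L (target: ((z*b)*(x+z))): (((z*b)*(x+z))+((z*b)*21)) -> ((((z*b)*x)+((z*b)*z))+((z*b)*21))

Answer: ((((z*b)*x)+((z*b)*z))+((z*b)*21))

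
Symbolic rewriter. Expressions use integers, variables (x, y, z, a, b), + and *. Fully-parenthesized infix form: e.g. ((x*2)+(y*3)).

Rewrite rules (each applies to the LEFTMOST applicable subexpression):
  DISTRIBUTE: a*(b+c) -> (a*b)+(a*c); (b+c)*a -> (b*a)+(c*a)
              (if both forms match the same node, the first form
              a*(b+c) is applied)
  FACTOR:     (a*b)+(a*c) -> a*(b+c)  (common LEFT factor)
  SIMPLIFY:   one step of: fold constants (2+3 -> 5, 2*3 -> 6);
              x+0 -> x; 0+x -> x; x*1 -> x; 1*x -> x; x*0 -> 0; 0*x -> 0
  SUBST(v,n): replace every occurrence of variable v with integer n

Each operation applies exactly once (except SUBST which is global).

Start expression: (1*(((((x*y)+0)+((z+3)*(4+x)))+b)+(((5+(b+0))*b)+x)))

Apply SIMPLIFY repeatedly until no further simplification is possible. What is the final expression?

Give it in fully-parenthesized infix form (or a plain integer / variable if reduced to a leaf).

Answer: ((((x*y)+((z+3)*(4+x)))+b)+(((5+b)*b)+x))

Derivation:
Start: (1*(((((x*y)+0)+((z+3)*(4+x)))+b)+(((5+(b+0))*b)+x)))
Step 1: at root: (1*(((((x*y)+0)+((z+3)*(4+x)))+b)+(((5+(b+0))*b)+x))) -> (((((x*y)+0)+((z+3)*(4+x)))+b)+(((5+(b+0))*b)+x)); overall: (1*(((((x*y)+0)+((z+3)*(4+x)))+b)+(((5+(b+0))*b)+x))) -> (((((x*y)+0)+((z+3)*(4+x)))+b)+(((5+(b+0))*b)+x))
Step 2: at LLL: ((x*y)+0) -> (x*y); overall: (((((x*y)+0)+((z+3)*(4+x)))+b)+(((5+(b+0))*b)+x)) -> ((((x*y)+((z+3)*(4+x)))+b)+(((5+(b+0))*b)+x))
Step 3: at RLLR: (b+0) -> b; overall: ((((x*y)+((z+3)*(4+x)))+b)+(((5+(b+0))*b)+x)) -> ((((x*y)+((z+3)*(4+x)))+b)+(((5+b)*b)+x))
Fixed point: ((((x*y)+((z+3)*(4+x)))+b)+(((5+b)*b)+x))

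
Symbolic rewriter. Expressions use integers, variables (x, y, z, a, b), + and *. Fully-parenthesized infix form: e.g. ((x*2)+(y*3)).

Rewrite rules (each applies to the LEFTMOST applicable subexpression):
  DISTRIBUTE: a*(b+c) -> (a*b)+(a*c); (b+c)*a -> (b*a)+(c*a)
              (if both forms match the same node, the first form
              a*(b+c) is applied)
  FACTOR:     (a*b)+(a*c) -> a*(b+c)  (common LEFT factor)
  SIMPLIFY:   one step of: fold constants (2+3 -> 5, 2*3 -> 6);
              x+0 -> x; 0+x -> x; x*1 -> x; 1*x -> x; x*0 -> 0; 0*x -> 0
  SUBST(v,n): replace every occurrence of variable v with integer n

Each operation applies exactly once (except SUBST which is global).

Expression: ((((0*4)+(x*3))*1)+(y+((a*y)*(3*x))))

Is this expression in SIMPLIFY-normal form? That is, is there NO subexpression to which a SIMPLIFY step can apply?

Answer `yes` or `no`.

Answer: no

Derivation:
Expression: ((((0*4)+(x*3))*1)+(y+((a*y)*(3*x))))
Scanning for simplifiable subexpressions (pre-order)...
  at root: ((((0*4)+(x*3))*1)+(y+((a*y)*(3*x)))) (not simplifiable)
  at L: (((0*4)+(x*3))*1) (SIMPLIFIABLE)
  at LL: ((0*4)+(x*3)) (not simplifiable)
  at LLL: (0*4) (SIMPLIFIABLE)
  at LLR: (x*3) (not simplifiable)
  at R: (y+((a*y)*(3*x))) (not simplifiable)
  at RR: ((a*y)*(3*x)) (not simplifiable)
  at RRL: (a*y) (not simplifiable)
  at RRR: (3*x) (not simplifiable)
Found simplifiable subexpr at path L: (((0*4)+(x*3))*1)
One SIMPLIFY step would give: (((0*4)+(x*3))+(y+((a*y)*(3*x))))
-> NOT in normal form.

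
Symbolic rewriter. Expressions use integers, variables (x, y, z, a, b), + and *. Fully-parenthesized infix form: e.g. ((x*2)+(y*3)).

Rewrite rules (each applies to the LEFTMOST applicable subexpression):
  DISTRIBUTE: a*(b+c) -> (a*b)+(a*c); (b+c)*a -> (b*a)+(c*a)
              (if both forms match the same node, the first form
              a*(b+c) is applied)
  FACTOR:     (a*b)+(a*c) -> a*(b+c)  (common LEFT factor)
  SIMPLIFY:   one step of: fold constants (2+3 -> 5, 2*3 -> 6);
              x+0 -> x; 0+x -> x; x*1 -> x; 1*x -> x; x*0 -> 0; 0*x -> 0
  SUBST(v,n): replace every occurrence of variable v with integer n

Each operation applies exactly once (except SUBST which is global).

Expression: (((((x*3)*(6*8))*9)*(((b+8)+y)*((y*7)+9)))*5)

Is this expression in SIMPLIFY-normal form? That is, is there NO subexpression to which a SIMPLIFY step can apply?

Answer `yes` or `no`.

Expression: (((((x*3)*(6*8))*9)*(((b+8)+y)*((y*7)+9)))*5)
Scanning for simplifiable subexpressions (pre-order)...
  at root: (((((x*3)*(6*8))*9)*(((b+8)+y)*((y*7)+9)))*5) (not simplifiable)
  at L: ((((x*3)*(6*8))*9)*(((b+8)+y)*((y*7)+9))) (not simplifiable)
  at LL: (((x*3)*(6*8))*9) (not simplifiable)
  at LLL: ((x*3)*(6*8)) (not simplifiable)
  at LLLL: (x*3) (not simplifiable)
  at LLLR: (6*8) (SIMPLIFIABLE)
  at LR: (((b+8)+y)*((y*7)+9)) (not simplifiable)
  at LRL: ((b+8)+y) (not simplifiable)
  at LRLL: (b+8) (not simplifiable)
  at LRR: ((y*7)+9) (not simplifiable)
  at LRRL: (y*7) (not simplifiable)
Found simplifiable subexpr at path LLLR: (6*8)
One SIMPLIFY step would give: (((((x*3)*48)*9)*(((b+8)+y)*((y*7)+9)))*5)
-> NOT in normal form.

Answer: no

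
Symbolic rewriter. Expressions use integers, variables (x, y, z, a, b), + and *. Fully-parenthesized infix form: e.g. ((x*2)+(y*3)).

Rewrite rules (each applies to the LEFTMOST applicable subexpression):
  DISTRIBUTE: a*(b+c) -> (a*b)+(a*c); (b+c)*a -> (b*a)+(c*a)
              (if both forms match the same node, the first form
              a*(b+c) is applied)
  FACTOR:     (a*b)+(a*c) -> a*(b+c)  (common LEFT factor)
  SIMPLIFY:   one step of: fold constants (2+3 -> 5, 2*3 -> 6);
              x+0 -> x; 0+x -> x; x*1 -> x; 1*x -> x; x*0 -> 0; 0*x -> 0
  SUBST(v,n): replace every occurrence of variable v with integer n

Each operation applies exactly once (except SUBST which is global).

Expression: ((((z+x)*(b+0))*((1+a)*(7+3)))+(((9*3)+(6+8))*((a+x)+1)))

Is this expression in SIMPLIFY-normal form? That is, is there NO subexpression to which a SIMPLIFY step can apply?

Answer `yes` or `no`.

Expression: ((((z+x)*(b+0))*((1+a)*(7+3)))+(((9*3)+(6+8))*((a+x)+1)))
Scanning for simplifiable subexpressions (pre-order)...
  at root: ((((z+x)*(b+0))*((1+a)*(7+3)))+(((9*3)+(6+8))*((a+x)+1))) (not simplifiable)
  at L: (((z+x)*(b+0))*((1+a)*(7+3))) (not simplifiable)
  at LL: ((z+x)*(b+0)) (not simplifiable)
  at LLL: (z+x) (not simplifiable)
  at LLR: (b+0) (SIMPLIFIABLE)
  at LR: ((1+a)*(7+3)) (not simplifiable)
  at LRL: (1+a) (not simplifiable)
  at LRR: (7+3) (SIMPLIFIABLE)
  at R: (((9*3)+(6+8))*((a+x)+1)) (not simplifiable)
  at RL: ((9*3)+(6+8)) (not simplifiable)
  at RLL: (9*3) (SIMPLIFIABLE)
  at RLR: (6+8) (SIMPLIFIABLE)
  at RR: ((a+x)+1) (not simplifiable)
  at RRL: (a+x) (not simplifiable)
Found simplifiable subexpr at path LLR: (b+0)
One SIMPLIFY step would give: ((((z+x)*b)*((1+a)*(7+3)))+(((9*3)+(6+8))*((a+x)+1)))
-> NOT in normal form.

Answer: no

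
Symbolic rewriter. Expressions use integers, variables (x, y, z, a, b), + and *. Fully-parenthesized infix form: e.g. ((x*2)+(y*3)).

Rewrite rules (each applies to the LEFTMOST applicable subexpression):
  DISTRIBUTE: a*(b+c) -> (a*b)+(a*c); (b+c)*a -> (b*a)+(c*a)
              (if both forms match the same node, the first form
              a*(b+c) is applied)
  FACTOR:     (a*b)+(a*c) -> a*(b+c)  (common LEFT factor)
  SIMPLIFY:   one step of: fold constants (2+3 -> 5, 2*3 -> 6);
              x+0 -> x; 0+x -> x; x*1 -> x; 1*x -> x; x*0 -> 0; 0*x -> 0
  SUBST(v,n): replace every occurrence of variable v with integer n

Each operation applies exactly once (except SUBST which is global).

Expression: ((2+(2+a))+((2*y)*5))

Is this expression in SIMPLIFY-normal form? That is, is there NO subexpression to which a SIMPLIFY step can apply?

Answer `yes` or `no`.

Answer: yes

Derivation:
Expression: ((2+(2+a))+((2*y)*5))
Scanning for simplifiable subexpressions (pre-order)...
  at root: ((2+(2+a))+((2*y)*5)) (not simplifiable)
  at L: (2+(2+a)) (not simplifiable)
  at LR: (2+a) (not simplifiable)
  at R: ((2*y)*5) (not simplifiable)
  at RL: (2*y) (not simplifiable)
Result: no simplifiable subexpression found -> normal form.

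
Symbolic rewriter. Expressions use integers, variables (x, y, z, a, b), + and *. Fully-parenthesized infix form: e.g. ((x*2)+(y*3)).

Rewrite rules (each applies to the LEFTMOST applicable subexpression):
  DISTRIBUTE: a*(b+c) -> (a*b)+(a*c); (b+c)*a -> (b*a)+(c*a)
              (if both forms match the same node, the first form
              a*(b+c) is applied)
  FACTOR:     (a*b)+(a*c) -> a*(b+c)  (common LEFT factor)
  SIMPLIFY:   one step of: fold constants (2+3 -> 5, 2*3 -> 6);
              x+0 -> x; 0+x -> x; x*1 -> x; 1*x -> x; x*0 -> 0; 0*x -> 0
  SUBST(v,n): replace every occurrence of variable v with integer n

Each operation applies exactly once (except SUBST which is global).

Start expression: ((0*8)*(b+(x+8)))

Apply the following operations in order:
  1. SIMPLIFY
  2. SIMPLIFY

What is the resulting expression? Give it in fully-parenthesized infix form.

Answer: 0

Derivation:
Start: ((0*8)*(b+(x+8)))
Apply SIMPLIFY at L (target: (0*8)): ((0*8)*(b+(x+8))) -> (0*(b+(x+8)))
Apply SIMPLIFY at root (target: (0*(b+(x+8)))): (0*(b+(x+8))) -> 0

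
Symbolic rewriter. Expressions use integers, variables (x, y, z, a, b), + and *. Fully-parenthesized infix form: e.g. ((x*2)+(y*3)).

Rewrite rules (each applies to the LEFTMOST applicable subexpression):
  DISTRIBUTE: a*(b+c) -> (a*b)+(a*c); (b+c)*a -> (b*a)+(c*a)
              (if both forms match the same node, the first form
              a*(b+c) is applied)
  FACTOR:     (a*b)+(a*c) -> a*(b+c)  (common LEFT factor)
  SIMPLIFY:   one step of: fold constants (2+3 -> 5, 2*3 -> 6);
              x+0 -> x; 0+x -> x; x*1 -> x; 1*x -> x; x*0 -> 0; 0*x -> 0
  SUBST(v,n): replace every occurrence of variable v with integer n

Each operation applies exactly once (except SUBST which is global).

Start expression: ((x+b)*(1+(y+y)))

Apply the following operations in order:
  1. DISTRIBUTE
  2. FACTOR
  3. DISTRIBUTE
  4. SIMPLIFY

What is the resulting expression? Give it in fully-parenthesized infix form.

Answer: ((x+b)+((x+b)*(y+y)))

Derivation:
Start: ((x+b)*(1+(y+y)))
Apply DISTRIBUTE at root (target: ((x+b)*(1+(y+y)))): ((x+b)*(1+(y+y))) -> (((x+b)*1)+((x+b)*(y+y)))
Apply FACTOR at root (target: (((x+b)*1)+((x+b)*(y+y)))): (((x+b)*1)+((x+b)*(y+y))) -> ((x+b)*(1+(y+y)))
Apply DISTRIBUTE at root (target: ((x+b)*(1+(y+y)))): ((x+b)*(1+(y+y))) -> (((x+b)*1)+((x+b)*(y+y)))
Apply SIMPLIFY at L (target: ((x+b)*1)): (((x+b)*1)+((x+b)*(y+y))) -> ((x+b)+((x+b)*(y+y)))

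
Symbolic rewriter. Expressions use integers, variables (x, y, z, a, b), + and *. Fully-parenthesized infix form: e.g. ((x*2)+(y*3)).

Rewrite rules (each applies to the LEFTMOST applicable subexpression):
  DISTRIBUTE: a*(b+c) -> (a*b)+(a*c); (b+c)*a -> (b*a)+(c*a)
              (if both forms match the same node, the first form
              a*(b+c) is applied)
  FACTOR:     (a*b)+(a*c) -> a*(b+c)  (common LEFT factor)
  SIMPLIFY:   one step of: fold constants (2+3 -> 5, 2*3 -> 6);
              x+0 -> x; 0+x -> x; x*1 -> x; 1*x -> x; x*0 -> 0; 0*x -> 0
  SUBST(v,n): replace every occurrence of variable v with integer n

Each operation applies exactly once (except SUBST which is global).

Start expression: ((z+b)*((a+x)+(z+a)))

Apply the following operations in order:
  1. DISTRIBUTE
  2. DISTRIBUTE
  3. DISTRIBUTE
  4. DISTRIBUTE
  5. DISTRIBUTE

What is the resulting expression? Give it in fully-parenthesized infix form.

Answer: ((((z*a)+(b*a))+((z*x)+(b*x)))+(((z+b)*z)+((z+b)*a)))

Derivation:
Start: ((z+b)*((a+x)+(z+a)))
Apply DISTRIBUTE at root (target: ((z+b)*((a+x)+(z+a)))): ((z+b)*((a+x)+(z+a))) -> (((z+b)*(a+x))+((z+b)*(z+a)))
Apply DISTRIBUTE at L (target: ((z+b)*(a+x))): (((z+b)*(a+x))+((z+b)*(z+a))) -> ((((z+b)*a)+((z+b)*x))+((z+b)*(z+a)))
Apply DISTRIBUTE at LL (target: ((z+b)*a)): ((((z+b)*a)+((z+b)*x))+((z+b)*(z+a))) -> ((((z*a)+(b*a))+((z+b)*x))+((z+b)*(z+a)))
Apply DISTRIBUTE at LR (target: ((z+b)*x)): ((((z*a)+(b*a))+((z+b)*x))+((z+b)*(z+a))) -> ((((z*a)+(b*a))+((z*x)+(b*x)))+((z+b)*(z+a)))
Apply DISTRIBUTE at R (target: ((z+b)*(z+a))): ((((z*a)+(b*a))+((z*x)+(b*x)))+((z+b)*(z+a))) -> ((((z*a)+(b*a))+((z*x)+(b*x)))+(((z+b)*z)+((z+b)*a)))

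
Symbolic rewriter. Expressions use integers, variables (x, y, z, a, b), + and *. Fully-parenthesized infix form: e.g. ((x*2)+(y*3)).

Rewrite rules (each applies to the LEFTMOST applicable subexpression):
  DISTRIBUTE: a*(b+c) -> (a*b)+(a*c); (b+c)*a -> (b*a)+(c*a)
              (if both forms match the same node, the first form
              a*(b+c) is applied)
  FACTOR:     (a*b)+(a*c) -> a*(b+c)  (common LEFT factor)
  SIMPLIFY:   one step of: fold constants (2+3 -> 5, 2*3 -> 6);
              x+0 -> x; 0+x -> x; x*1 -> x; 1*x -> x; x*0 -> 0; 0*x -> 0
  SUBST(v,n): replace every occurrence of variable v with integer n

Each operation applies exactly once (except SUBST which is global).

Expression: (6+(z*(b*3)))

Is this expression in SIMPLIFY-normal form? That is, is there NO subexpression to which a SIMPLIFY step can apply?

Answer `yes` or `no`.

Answer: yes

Derivation:
Expression: (6+(z*(b*3)))
Scanning for simplifiable subexpressions (pre-order)...
  at root: (6+(z*(b*3))) (not simplifiable)
  at R: (z*(b*3)) (not simplifiable)
  at RR: (b*3) (not simplifiable)
Result: no simplifiable subexpression found -> normal form.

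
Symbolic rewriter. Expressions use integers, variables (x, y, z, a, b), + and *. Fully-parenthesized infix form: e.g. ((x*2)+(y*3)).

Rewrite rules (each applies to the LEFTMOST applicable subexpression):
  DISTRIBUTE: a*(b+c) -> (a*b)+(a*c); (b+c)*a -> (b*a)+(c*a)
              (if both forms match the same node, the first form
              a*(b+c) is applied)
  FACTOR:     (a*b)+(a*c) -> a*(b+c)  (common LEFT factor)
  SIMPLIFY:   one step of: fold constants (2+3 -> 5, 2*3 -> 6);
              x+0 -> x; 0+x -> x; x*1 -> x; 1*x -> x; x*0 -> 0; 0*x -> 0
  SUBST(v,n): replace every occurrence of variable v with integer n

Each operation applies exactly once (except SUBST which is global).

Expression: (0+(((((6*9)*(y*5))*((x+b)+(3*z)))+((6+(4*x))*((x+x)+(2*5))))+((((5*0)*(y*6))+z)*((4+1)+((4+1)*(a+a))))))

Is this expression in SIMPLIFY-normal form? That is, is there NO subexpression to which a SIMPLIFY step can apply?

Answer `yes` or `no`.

Answer: no

Derivation:
Expression: (0+(((((6*9)*(y*5))*((x+b)+(3*z)))+((6+(4*x))*((x+x)+(2*5))))+((((5*0)*(y*6))+z)*((4+1)+((4+1)*(a+a))))))
Scanning for simplifiable subexpressions (pre-order)...
  at root: (0+(((((6*9)*(y*5))*((x+b)+(3*z)))+((6+(4*x))*((x+x)+(2*5))))+((((5*0)*(y*6))+z)*((4+1)+((4+1)*(a+a)))))) (SIMPLIFIABLE)
  at R: (((((6*9)*(y*5))*((x+b)+(3*z)))+((6+(4*x))*((x+x)+(2*5))))+((((5*0)*(y*6))+z)*((4+1)+((4+1)*(a+a))))) (not simplifiable)
  at RL: ((((6*9)*(y*5))*((x+b)+(3*z)))+((6+(4*x))*((x+x)+(2*5)))) (not simplifiable)
  at RLL: (((6*9)*(y*5))*((x+b)+(3*z))) (not simplifiable)
  at RLLL: ((6*9)*(y*5)) (not simplifiable)
  at RLLLL: (6*9) (SIMPLIFIABLE)
  at RLLLR: (y*5) (not simplifiable)
  at RLLR: ((x+b)+(3*z)) (not simplifiable)
  at RLLRL: (x+b) (not simplifiable)
  at RLLRR: (3*z) (not simplifiable)
  at RLR: ((6+(4*x))*((x+x)+(2*5))) (not simplifiable)
  at RLRL: (6+(4*x)) (not simplifiable)
  at RLRLR: (4*x) (not simplifiable)
  at RLRR: ((x+x)+(2*5)) (not simplifiable)
  at RLRRL: (x+x) (not simplifiable)
  at RLRRR: (2*5) (SIMPLIFIABLE)
  at RR: ((((5*0)*(y*6))+z)*((4+1)+((4+1)*(a+a)))) (not simplifiable)
  at RRL: (((5*0)*(y*6))+z) (not simplifiable)
  at RRLL: ((5*0)*(y*6)) (not simplifiable)
  at RRLLL: (5*0) (SIMPLIFIABLE)
  at RRLLR: (y*6) (not simplifiable)
  at RRR: ((4+1)+((4+1)*(a+a))) (not simplifiable)
  at RRRL: (4+1) (SIMPLIFIABLE)
  at RRRR: ((4+1)*(a+a)) (not simplifiable)
  at RRRRL: (4+1) (SIMPLIFIABLE)
  at RRRRR: (a+a) (not simplifiable)
Found simplifiable subexpr at path root: (0+(((((6*9)*(y*5))*((x+b)+(3*z)))+((6+(4*x))*((x+x)+(2*5))))+((((5*0)*(y*6))+z)*((4+1)+((4+1)*(a+a))))))
One SIMPLIFY step would give: (((((6*9)*(y*5))*((x+b)+(3*z)))+((6+(4*x))*((x+x)+(2*5))))+((((5*0)*(y*6))+z)*((4+1)+((4+1)*(a+a)))))
-> NOT in normal form.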